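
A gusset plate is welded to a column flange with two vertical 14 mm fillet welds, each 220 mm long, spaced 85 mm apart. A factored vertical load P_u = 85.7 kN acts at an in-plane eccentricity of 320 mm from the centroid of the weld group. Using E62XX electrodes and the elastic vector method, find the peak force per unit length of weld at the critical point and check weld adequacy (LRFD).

f_max ≈ 1340 N/mm; adequate

E62XX → F_EXX = 620 MPa.
Total weld length L_w = 440 mm. Treat welds as unit-width lines.
Polar moment about centroid: J = 2[d³/12 + d(b/2)²] = 2[220³/12 + 220×42.5²] = 2569000 mm³.
Direct shear f_v = P/L_w = 85.7×10³ / 440 = 194.8 N/mm (vertical).
Torsion M = P·e = 85.7×10³ × 320 = 27424000 N·mm.
Critical point at (x, y) = (42.5, 110) from centroid. f_tx = M·y/J = 1174 N/mm; f_ty = M·x/J = 453.6 N/mm.
Resultant f_max = √[f_tx² + (f_v + f_ty)²] = √[1174² + (194.8 + 453.6)²] = 1341 N/mm.
Capacity per unit length: φr_n = 0.75 × 0.6 × 620 × (0.707 × 14) = 2762 N/mm.
1341 ≤ 2762 → adequate.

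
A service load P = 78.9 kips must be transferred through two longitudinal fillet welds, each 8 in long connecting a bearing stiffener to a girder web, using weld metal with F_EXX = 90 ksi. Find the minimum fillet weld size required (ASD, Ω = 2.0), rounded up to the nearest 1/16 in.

w = 5/16 in

Total weld length L = 16 in.
Required throat t_e = P × Ω / (0.6 F_EXX × L) = 78.9 × 2.0 / (0.6 × 90 × 16) = 0.1826 in.
Required leg w = t_e / 0.707 = 0.2583 in → use 5/16 in.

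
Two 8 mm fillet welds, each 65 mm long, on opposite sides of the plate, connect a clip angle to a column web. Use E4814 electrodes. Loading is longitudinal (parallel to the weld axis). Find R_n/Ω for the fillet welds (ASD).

R_n/Ω ≈ 106 kN

E48XX → F_EXX = 480 MPa.
Effective throat t_e = 0.707 × 8 = 5.656 mm.
Total length L = 130 mm; A_we = 5.656 × 130 = 735.3 mm².
F_nw = 0.6 F_EXX = 0.6 × 480 = 288 MPa.
R_n = 288 × 735.3 × 10⁻³ = 211.8 kN; R_n/Ω = 211.8/2.0 = 105.9 kN.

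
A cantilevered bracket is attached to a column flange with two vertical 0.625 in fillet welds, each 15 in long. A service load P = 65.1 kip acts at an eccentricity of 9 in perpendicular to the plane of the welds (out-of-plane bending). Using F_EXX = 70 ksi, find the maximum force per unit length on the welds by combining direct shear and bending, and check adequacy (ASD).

L_w = 2 × 15 = 30 in; section modulus (unit throat) S = 2 × L²/6 = 75 in².
Direct shear f_v = P/L_w = 65.1/30 = 2.17 kip/in.
Moment M = P × e = 65.1 × 9 = 585.9 kip·in; bending f_b = M/S = 7.812 kip/in.
f_max = √(f_v² + f_b²) = √(2.17² + 7.812²) = 8.108 kip/in.
r_n/Ω = (1/2.0) × 0.6 × 70 × (0.707 × 0.625) = 9.279 kip/in → adequate.

f_max ≈ 8.11 kip/in; adequate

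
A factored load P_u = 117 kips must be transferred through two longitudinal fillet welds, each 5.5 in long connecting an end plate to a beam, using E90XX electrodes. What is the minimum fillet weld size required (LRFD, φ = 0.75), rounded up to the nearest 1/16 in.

E90XX → F_EXX = 90 ksi.
Total weld length L = 11 in.
Required throat t_e = P_u / (φ × 0.6 F_EXX × L) = 117 / (0.75 × 0.6 × 90 × 11) = 0.2626 in.
Required leg w = t_e / 0.707 = 0.3715 in → use 3/8 in.

w = 3/8 in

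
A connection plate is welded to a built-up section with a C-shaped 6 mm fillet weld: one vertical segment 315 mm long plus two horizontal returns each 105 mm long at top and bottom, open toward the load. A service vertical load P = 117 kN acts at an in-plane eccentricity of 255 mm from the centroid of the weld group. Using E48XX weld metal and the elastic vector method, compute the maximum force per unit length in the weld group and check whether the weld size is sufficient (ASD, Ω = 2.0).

f_max ≈ 768 N/mm; NOT adequate

E48XX → F_EXX = 480 MPa.
Total weld length L_w = 525 mm. Treat welds as unit-width lines.
Centroid: x̄ = 2×105×52.5 / 525 = 21 mm from the vertical weld.
Polar moment about centroid: J = I_x + I_y = [315³/12 + 2×105×157.5²] + [315×21² + 2(105³/12 + 105×31.5²)] = 8354000 mm³.
Direct shear f_v = P/L_w = 117×10³ / 525 = 222.9 N/mm (vertical).
Torsion M = P·e = 117×10³ × 255 = 29835000 N·mm.
Critical point at (x, y) = (84, 157.5) from centroid. f_tx = M·y/J = 562.5 N/mm; f_ty = M·x/J = 300 N/mm.
Resultant f_max = √[f_tx² + (f_v + f_ty)²] = √[562.5² + (222.9 + 300)²] = 767.9 N/mm.
Capacity per unit length: r_n/Ω = (1/2.0) × 0.6 × 480 × (0.707 × 6) = 610.8 N/mm.
767.9 > 610.8 → NOT adequate.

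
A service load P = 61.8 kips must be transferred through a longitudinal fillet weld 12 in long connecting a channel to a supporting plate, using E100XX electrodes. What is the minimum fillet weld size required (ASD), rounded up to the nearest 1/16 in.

E100XX → F_EXX = 100 ksi.
Total weld length L = 12 in.
Required throat t_e = P × Ω / (0.6 F_EXX × L) = 61.8 × 2.0 / (0.6 × 100 × 12) = 0.1717 in.
Required leg w = t_e / 0.707 = 0.2428 in → use 1/4 in.

w = 1/4 in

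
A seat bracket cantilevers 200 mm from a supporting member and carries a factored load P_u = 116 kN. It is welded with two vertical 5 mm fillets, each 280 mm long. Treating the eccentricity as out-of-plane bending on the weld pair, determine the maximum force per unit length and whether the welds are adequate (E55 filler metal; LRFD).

E55XX → F_EXX = 550 MPa.
L_w = 2 × 280 = 560 mm; section modulus (unit throat) S = 2 × L²/6 = 26130 mm².
Direct shear f_v = P/L_w = 116×10³/560 = 207.1 N/mm.
Moment M = P × e = 116×10³ × 200 = 23200000 N·mm; bending f_b = M/S = 887.8 N/mm.
f_max = √(f_v² + f_b²) = √(207.1² + 887.8²) = 911.6 N/mm.
φr_n = 0.75 × 0.6 × 550 × (0.707 × 5) = 874.9 N/mm → NOT adequate.

f_max ≈ 912 N/mm; NOT adequate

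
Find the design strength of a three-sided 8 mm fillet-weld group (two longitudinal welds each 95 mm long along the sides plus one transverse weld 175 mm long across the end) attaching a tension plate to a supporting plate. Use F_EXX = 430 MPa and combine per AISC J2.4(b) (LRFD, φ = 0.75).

t_e = 0.707 × 8 = 5.656 mm.
R_nwl = 0.6 × 430 × 5.656 × 190 × 10⁻³ = 277.3 kN (longitudinal, 2 welds).
R_nwt = 0.6 × 430 × 5.656 × 175 × 10⁻³ = 255.4 kN (transverse, base value).
(i) R_nwl + R_nwt = 532.6 kN; (ii) 0.85 R_nwl + 1.5 R_nwt = 618.7 kN.
R_n = max = 618.7 kN [governs: (ii)]; φR_n = 464 kN.

φR_n ≈ 464 kN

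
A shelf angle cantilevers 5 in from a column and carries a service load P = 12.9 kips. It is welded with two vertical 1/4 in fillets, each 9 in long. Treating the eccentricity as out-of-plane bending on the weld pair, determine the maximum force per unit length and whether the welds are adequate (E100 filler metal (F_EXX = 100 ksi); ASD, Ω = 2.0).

L_w = 2 × 9 = 18 in; section modulus (unit throat) S = 2 × L²/6 = 27 in².
Direct shear f_v = P/L_w = 12.9/18 = 0.7167 kip/in.
Moment M = P × e = 12.9 × 5 = 64.5 kip·in; bending f_b = M/S = 2.389 kip/in.
f_max = √(f_v² + f_b²) = √(0.7167² + 2.389²) = 2.494 kip/in.
r_n/Ω = (1/2.0) × 0.6 × 100 × (0.707 × 0.25) = 5.302 kip/in → adequate.

f_max ≈ 2.49 kip/in; adequate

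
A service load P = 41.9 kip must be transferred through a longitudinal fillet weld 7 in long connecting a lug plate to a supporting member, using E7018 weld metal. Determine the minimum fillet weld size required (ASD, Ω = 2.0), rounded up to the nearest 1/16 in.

E70XX → F_EXX = 70 ksi.
Total weld length L = 7 in.
Required throat t_e = P × Ω / (0.6 F_EXX × L) = 41.9 × 2.0 / (0.6 × 70 × 7) = 0.285 in.
Required leg w = t_e / 0.707 = 0.4032 in → use 7/16 in.

w = 7/16 in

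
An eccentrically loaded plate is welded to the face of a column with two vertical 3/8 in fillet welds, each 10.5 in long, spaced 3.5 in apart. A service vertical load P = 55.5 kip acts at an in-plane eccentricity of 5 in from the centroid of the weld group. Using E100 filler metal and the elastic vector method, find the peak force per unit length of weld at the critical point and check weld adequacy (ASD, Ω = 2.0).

E100XX → F_EXX = 100 ksi.
Total weld length L_w = 21 in. Treat welds as unit-width lines.
Polar moment about centroid: J = 2[d³/12 + d(b/2)²] = 2[10.5³/12 + 10.5×1.75²] = 257.2 in³.
Direct shear f_v = P/L_w = 55.5 / 21 = 2.643 kip/in (vertical).
Torsion M = P·e = 55.5 × 5 = 277.5 kip·in.
Critical point at (x, y) = (1.75, 5.25) from centroid. f_tx = M·y/J = 5.663 kip/in; f_ty = M·x/J = 1.888 kip/in.
Resultant f_max = √[f_tx² + (f_v + f_ty)²] = √[5.663² + (2.643 + 1.888)²] = 7.253 kip/in.
Capacity per unit length: r_n/Ω = (1/2.0) × 0.6 × 100 × (0.707 × 0.375) = 7.954 kip/in.
7.253 ≤ 7.954 → adequate.

f_max ≈ 7.25 kip/in; adequate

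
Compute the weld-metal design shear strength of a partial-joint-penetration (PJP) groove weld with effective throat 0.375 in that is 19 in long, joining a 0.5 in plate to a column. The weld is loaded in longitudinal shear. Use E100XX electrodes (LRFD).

φR_n ≈ 321 kip

E100XX → F_EXX = 100 ksi.
Effective throat (given) t_e = 0.375 in.
A_we = 0.375 × 19 = 7.125 in².
F_nw = 0.6 F_EXX = 60 ksi.
φR_n = 0.75 × 60 × 7.125 = 320.6 kip.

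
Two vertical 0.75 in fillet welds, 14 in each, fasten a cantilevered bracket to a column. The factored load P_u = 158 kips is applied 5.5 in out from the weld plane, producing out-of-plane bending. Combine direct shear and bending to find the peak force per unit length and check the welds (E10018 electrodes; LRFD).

f_max ≈ 14.4 kip/in; adequate

E100XX → F_EXX = 100 ksi.
L_w = 2 × 14 = 28 in; section modulus (unit throat) S = 2 × L²/6 = 65.33 in².
Direct shear f_v = P/L_w = 158/28 = 5.643 kip/in.
Moment M = P × e = 158 × 5.5 = 869 kip·in; bending f_b = M/S = 13.3 kip/in.
f_max = √(f_v² + f_b²) = √(5.643² + 13.3²) = 14.45 kip/in.
φr_n = 0.75 × 0.6 × 100 × (0.707 × 0.75) = 23.86 kip/in → adequate.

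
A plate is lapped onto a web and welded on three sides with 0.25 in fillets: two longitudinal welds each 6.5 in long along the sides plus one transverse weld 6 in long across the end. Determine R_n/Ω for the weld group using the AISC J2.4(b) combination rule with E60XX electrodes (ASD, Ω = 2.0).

R_n/Ω ≈ 63.8 kip

E60XX → F_EXX = 60 ksi.
t_e = 0.707 × 0.25 = 0.1767 in.
R_nwl = 0.6 × 60 × 0.1767 × 13 = 82.72 kip (longitudinal, 2 welds).
R_nwt = 0.6 × 60 × 0.1767 × 6 = 38.18 kip (transverse, base value).
(i) R_nwl + R_nwt = 120.9 kip; (ii) 0.85 R_nwl + 1.5 R_nwt = 127.6 kip.
R_n = max = 127.6 kip [governs: (ii)]; R_n/Ω = 63.79 kip.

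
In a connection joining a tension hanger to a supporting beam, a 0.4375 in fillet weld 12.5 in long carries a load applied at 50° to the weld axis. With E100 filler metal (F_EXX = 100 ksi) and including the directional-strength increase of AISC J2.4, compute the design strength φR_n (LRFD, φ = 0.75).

φR_n ≈ 232 kips

t_e = 0.707 × 0.4375 = 0.3093 in; A_we = 0.3093 × 12.5 = 3.866 in².
Directional factor: 1.0 + 0.5 sin^1.5(50°) = 1.335.
F_nw = 0.6 × 100 × 1.335 = 80.11 ksi.
φR_n = 0.75 × 80.11 × 3.866 = 232.3 kips.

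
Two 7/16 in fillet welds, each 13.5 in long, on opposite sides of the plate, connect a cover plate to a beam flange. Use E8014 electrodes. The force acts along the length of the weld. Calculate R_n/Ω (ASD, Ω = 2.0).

E80XX → F_EXX = 80 ksi.
Effective throat t_e = 0.707 × 0.4375 = 0.3093 in.
Total length L = 27 in; A_we = 0.3093 × 27 = 8.351 in².
F_nw = 0.6 F_EXX = 0.6 × 80 = 48 ksi.
R_n = 48 × 8.351 = 400.9 kips; R_n/Ω = 400.9/2.0 = 200.4 kips.

R_n/Ω ≈ 200 kips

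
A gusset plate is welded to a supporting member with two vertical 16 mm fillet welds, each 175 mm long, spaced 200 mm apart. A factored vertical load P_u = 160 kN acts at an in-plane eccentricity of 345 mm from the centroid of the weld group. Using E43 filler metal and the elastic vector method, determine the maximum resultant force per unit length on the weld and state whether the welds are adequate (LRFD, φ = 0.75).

E43XX → F_EXX = 430 MPa.
Total weld length L_w = 350 mm. Treat welds as unit-width lines.
Polar moment about centroid: J = 2[d³/12 + d(b/2)²] = 2[175³/12 + 175×100²] = 4393000 mm³.
Direct shear f_v = P/L_w = 160×10³ / 350 = 457.1 N/mm (vertical).
Torsion M = P·e = 160×10³ × 345 = 55200000 N·mm.
Critical point at (x, y) = (100, 87.5) from centroid. f_tx = M·y/J = 1099 N/mm; f_ty = M·x/J = 1256 N/mm.
Resultant f_max = √[f_tx² + (f_v + f_ty)²] = √[1099² + (457.1 + 1256)²] = 2036 N/mm.
Capacity per unit length: φr_n = 0.75 × 0.6 × 430 × (0.707 × 16) = 2189 N/mm.
2036 ≤ 2189 → adequate.

f_max ≈ 2040 N/mm; adequate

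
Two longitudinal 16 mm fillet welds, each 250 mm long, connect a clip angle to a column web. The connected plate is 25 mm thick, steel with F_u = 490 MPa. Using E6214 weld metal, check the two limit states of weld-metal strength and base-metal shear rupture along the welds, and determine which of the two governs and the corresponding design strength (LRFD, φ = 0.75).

E62XX → F_EXX = 620 MPa.
t_e = 0.707 × 16 = 11.31 mm; L = 500 mm.
Weld metal: φR_n = 0.75 × 0.6 × 620 × 11.31 × 500 × 10⁻³ = 1578 kN.
Base metal (shear rupture): φR_n = 0.75 × 0.6 × 490 × 25 × 500 × 10⁻³ = 2756 kN.
Governing: weld metal.

φR_n ≈ 1580 kN (weld metal governs)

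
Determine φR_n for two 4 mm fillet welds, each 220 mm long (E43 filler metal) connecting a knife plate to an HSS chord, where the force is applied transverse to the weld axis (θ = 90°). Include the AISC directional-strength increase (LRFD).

φR_n ≈ 361 kN

E43XX → F_EXX = 430 MPa.
t_e = 0.707 × 4 = 2.828 mm; A_we = 2.828 × 440 = 1244 mm².
Directional factor: 1.0 + 0.5 sin^1.5(90°) = 1.5.
F_nw = 0.6 × 430 × 1.5 = 387 MPa.
φR_n = 0.75 × 387 × 1244 × 10⁻³ = 361.2 kN.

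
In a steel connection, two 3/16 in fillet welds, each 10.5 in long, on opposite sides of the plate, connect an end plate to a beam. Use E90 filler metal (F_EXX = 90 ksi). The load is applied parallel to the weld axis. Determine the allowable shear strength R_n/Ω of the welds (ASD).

R_n/Ω ≈ 75.2 kip

Effective throat t_e = 0.707 × 0.1875 = 0.1326 in.
Total length L = 21 in; A_we = 0.1326 × 21 = 2.784 in².
F_nw = 0.6 F_EXX = 0.6 × 90 = 54 ksi.
R_n = 54 × 2.784 = 150.3 kip; R_n/Ω = 150.3/2.0 = 75.16 kip.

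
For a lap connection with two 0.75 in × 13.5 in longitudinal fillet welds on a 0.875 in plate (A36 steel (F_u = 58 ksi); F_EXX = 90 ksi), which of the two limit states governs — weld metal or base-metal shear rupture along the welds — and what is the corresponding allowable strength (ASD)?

t_e = 0.707 × 0.75 = 0.5302 in; L = 27 in.
Weld metal: R_n/Ω = (1/2.0) × 0.6 × 90 × 0.5302 × 27 = 386.6 kip.
Base metal (shear rupture): R_n/Ω = (1/2.0) × 0.6 × 58 × 0.875 × 27 = 411.1 kip.
Governing: weld metal.

R_n/Ω ≈ 387 kip (weld metal governs)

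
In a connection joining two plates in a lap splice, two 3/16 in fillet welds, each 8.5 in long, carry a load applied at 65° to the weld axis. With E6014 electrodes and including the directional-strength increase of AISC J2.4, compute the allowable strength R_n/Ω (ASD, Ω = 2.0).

E60XX → F_EXX = 60 ksi.
t_e = 0.707 × 0.1875 = 0.1326 in; A_we = 0.1326 × 17 = 2.254 in².
Directional factor: 1.0 + 0.5 sin^1.5(65°) = 1.431.
F_nw = 0.6 × 60 × 1.431 = 51.53 ksi.
R_n/Ω = (51.53 × 2.254) / 2.0 = 58.06 kip.

R_n/Ω ≈ 58.1 kip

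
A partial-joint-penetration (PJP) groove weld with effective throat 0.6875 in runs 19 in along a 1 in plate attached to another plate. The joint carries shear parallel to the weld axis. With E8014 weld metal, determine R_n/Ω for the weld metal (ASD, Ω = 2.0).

R_n/Ω ≈ 314 kip

E80XX → F_EXX = 80 ksi.
Effective throat (given) t_e = 0.6875 in.
A_we = 0.6875 × 19 = 13.06 in².
F_nw = 0.6 F_EXX = 48 ksi.
R_n/Ω = (48 × 13.06) / 2.0 = 313.5 kip.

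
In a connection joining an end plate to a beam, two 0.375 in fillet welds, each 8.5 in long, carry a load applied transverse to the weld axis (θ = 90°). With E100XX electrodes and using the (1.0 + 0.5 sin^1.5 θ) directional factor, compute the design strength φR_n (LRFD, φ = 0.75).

E100XX → F_EXX = 100 ksi.
t_e = 0.707 × 0.375 = 0.2651 in; A_we = 0.2651 × 17 = 4.507 in².
Directional factor: 1.0 + 0.5 sin^1.5(90°) = 1.5.
F_nw = 0.6 × 100 × 1.5 = 90 ksi.
φR_n = 0.75 × 90 × 4.507 = 304.2 kip.

φR_n ≈ 304 kip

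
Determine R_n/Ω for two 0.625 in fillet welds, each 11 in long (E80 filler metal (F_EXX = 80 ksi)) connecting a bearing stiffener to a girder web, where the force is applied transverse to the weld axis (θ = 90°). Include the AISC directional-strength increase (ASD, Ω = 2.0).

t_e = 0.707 × 0.625 = 0.4419 in; A_we = 0.4419 × 22 = 9.721 in².
Directional factor: 1.0 + 0.5 sin^1.5(90°) = 1.5.
F_nw = 0.6 × 80 × 1.5 = 72 ksi.
R_n/Ω = (72 × 9.721) / 2.0 = 350 kip.

R_n/Ω ≈ 350 kip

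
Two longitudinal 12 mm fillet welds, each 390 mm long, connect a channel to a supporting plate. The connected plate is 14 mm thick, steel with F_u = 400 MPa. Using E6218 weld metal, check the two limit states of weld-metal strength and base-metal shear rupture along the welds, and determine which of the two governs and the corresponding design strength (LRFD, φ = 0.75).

E62XX → F_EXX = 620 MPa.
t_e = 0.707 × 12 = 8.484 mm; L = 780 mm.
Weld metal: φR_n = 0.75 × 0.6 × 620 × 8.484 × 780 × 10⁻³ = 1846 kN.
Base metal (shear rupture): φR_n = 0.75 × 0.6 × 400 × 14 × 780 × 10⁻³ = 1966 kN.
Governing: weld metal.

φR_n ≈ 1850 kN (weld metal governs)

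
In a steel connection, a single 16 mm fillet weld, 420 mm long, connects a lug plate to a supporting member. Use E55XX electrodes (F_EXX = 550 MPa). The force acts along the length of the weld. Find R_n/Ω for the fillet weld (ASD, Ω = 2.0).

Effective throat t_e = 0.707 × 16 = 11.31 mm.
Total length L = 420 mm; A_we = 11.31 × 420 = 4751 mm².
F_nw = 0.6 F_EXX = 0.6 × 550 = 330 MPa.
R_n = 330 × 4751 × 10⁻³ = 1568 kN; R_n/Ω = 1568/2.0 = 783.9 kN.

R_n/Ω ≈ 784 kN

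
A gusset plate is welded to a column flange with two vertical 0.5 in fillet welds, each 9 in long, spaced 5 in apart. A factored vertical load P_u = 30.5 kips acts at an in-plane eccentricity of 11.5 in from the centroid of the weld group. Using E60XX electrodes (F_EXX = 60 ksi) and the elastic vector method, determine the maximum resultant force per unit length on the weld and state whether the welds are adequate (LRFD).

f_max ≈ 8.67 kip/in; adequate

Total weld length L_w = 18 in. Treat welds as unit-width lines.
Polar moment about centroid: J = 2[d³/12 + d(b/2)²] = 2[9³/12 + 9×2.5²] = 234 in³.
Direct shear f_v = P/L_w = 30.5 / 18 = 1.694 kip/in (vertical).
Torsion M = P·e = 30.5 × 11.5 = 350.75 kip·in.
Critical point at (x, y) = (2.5, 4.5) from centroid. f_tx = M·y/J = 6.745 kip/in; f_ty = M·x/J = 3.747 kip/in.
Resultant f_max = √[f_tx² + (f_v + f_ty)²] = √[6.745² + (1.694 + 3.747)²] = 8.667 kip/in.
Capacity per unit length: φr_n = 0.75 × 0.6 × 60 × (0.707 × 0.5) = 9.544 kip/in.
8.667 ≤ 9.544 → adequate.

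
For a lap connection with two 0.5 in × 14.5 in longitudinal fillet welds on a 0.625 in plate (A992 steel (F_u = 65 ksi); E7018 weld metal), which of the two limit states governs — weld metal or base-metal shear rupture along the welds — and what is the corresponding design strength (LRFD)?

φR_n ≈ 323 kips (weld metal governs)

E70XX → F_EXX = 70 ksi.
t_e = 0.707 × 0.5 = 0.3535 in; L = 29 in.
Weld metal: φR_n = 0.75 × 0.6 × 70 × 0.3535 × 29 = 322.9 kips.
Base metal (shear rupture): φR_n = 0.75 × 0.6 × 65 × 0.625 × 29 = 530.2 kips.
Governing: weld metal.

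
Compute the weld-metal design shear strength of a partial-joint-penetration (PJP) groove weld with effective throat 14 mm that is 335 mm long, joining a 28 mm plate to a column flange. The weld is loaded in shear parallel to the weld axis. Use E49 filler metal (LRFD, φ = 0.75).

E49XX → F_EXX = 490 MPa.
Effective throat (given) t_e = 14 mm.
A_we = 14 × 335 = 4690 mm².
F_nw = 0.6 F_EXX = 294 MPa.
φR_n = 0.75 × 294 × 4690 × 10⁻³ = 1034 kN.

φR_n ≈ 1030 kN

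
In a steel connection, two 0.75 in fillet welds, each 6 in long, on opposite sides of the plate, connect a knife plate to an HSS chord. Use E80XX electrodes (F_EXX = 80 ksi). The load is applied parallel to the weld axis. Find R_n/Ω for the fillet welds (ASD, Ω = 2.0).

Effective throat t_e = 0.707 × 0.75 = 0.5302 in.
Total length L = 12 in; A_we = 0.5302 × 12 = 6.363 in².
F_nw = 0.6 F_EXX = 0.6 × 80 = 48 ksi.
R_n = 48 × 6.363 = 305.4 kips; R_n/Ω = 305.4/2.0 = 152.7 kips.

R_n/Ω ≈ 153 kips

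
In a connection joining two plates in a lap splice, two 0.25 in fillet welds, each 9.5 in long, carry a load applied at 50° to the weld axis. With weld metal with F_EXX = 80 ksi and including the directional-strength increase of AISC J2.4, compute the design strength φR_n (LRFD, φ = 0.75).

φR_n ≈ 161 kips

t_e = 0.707 × 0.25 = 0.1767 in; A_we = 0.1767 × 19 = 3.358 in².
Directional factor: 1.0 + 0.5 sin^1.5(50°) = 1.335.
F_nw = 0.6 × 80 × 1.335 = 64.09 ksi.
φR_n = 0.75 × 64.09 × 3.358 = 161.4 kips.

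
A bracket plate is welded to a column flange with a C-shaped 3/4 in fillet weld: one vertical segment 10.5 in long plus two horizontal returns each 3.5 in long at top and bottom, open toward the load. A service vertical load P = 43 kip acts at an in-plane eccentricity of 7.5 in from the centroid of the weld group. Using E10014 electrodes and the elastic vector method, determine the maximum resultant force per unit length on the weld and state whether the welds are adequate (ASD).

f_max ≈ 7.67 kip/in; adequate

E100XX → F_EXX = 100 ksi.
Total weld length L_w = 17.5 in. Treat welds as unit-width lines.
Centroid: x̄ = 2×3.5×1.75 / 17.5 = 0.7 in from the vertical weld.
Polar moment about centroid: J = I_x + I_y = [10.5³/12 + 2×3.5×5.25²] + [10.5×0.7² + 2(3.5³/12 + 3.5×1.05²)] = 309.4 in³.
Direct shear f_v = P/L_w = 43 / 17.5 = 2.457 kip/in (vertical).
Torsion M = P·e = 43 × 7.5 = 322.5 kip·in.
Critical point at (x, y) = (2.8, 5.25) from centroid. f_tx = M·y/J = 5.472 kip/in; f_ty = M·x/J = 2.918 kip/in.
Resultant f_max = √[f_tx² + (f_v + f_ty)²] = √[5.472² + (2.457 + 2.918)²] = 7.671 kip/in.
Capacity per unit length: r_n/Ω = (1/2.0) × 0.6 × 100 × (0.707 × 0.75) = 15.91 kip/in.
7.671 ≤ 15.91 → adequate.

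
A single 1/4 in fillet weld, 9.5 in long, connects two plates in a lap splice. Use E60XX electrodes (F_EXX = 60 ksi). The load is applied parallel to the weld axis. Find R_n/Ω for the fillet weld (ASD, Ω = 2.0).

R_n/Ω ≈ 30.2 kip

Effective throat t_e = 0.707 × 0.25 = 0.1767 in.
Total length L = 9.5 in; A_we = 0.1767 × 9.5 = 1.679 in².
F_nw = 0.6 F_EXX = 0.6 × 60 = 36 ksi.
R_n = 36 × 1.679 = 60.45 kip; R_n/Ω = 60.45/2.0 = 30.22 kip.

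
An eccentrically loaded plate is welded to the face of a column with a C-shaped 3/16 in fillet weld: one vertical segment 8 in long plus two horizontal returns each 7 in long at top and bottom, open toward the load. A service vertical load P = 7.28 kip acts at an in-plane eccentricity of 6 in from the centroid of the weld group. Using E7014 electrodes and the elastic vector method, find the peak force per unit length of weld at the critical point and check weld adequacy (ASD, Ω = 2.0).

f_max ≈ 0.981 kip/in; adequate

E70XX → F_EXX = 70 ksi.
Total weld length L_w = 22 in. Treat welds as unit-width lines.
Centroid: x̄ = 2×7×3.5 / 22 = 2.227 in from the vertical weld.
Polar moment about centroid: J = I_x + I_y = [8³/12 + 2×7×4²] + [8×2.227² + 2(7³/12 + 7×1.273²)] = 386.2 in³.
Direct shear f_v = P/L_w = 7.28 / 22 = 0.3309 kip/in (vertical).
Torsion M = P·e = 7.28 × 6 = 43.68 kip·in.
Critical point at (x, y) = (4.773, 4) from centroid. f_tx = M·y/J = 0.4524 kip/in; f_ty = M·x/J = 0.5398 kip/in.
Resultant f_max = √[f_tx² + (f_v + f_ty)²] = √[0.4524² + (0.3309 + 0.5398)²] = 0.9812 kip/in.
Capacity per unit length: r_n/Ω = (1/2.0) × 0.6 × 70 × (0.707 × 0.1875) = 2.784 kip/in.
0.9812 ≤ 2.784 → adequate.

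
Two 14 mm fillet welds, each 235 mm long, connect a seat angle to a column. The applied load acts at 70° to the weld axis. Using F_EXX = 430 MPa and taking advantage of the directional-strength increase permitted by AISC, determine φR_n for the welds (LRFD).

φR_n ≈ 1310 kN

t_e = 0.707 × 14 = 9.898 mm; A_we = 9.898 × 470 = 4652 mm².
Directional factor: 1.0 + 0.5 sin^1.5(70°) = 1.455.
F_nw = 0.6 × 430 × 1.455 = 375.5 MPa.
φR_n = 0.75 × 375.5 × 4652 × 10⁻³ = 1310 kN.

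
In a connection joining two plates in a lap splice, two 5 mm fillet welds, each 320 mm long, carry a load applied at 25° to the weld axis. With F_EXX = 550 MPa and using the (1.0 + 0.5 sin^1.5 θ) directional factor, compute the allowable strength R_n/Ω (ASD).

t_e = 0.707 × 5 = 3.535 mm; A_we = 3.535 × 640 = 2262 mm².
Directional factor: 1.0 + 0.5 sin^1.5(25°) = 1.137.
F_nw = 0.6 × 550 × 1.137 = 375.3 MPa.
R_n/Ω = (375.3 × 2262) / 2.0 × 10⁻³ = 424.6 kN.

R_n/Ω ≈ 425 kN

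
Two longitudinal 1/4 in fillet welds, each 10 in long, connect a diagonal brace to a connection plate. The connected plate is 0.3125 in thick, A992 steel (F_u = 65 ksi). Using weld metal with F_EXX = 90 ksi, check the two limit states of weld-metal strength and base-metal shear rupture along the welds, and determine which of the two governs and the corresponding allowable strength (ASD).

R_n/Ω ≈ 95.4 kip (weld metal governs)

t_e = 0.707 × 0.25 = 0.1767 in; L = 20 in.
Weld metal: R_n/Ω = (1/2.0) × 0.6 × 90 × 0.1767 × 20 = 95.44 kip.
Base metal (shear rupture): R_n/Ω = (1/2.0) × 0.6 × 65 × 0.3125 × 20 = 121.9 kip.
Governing: weld metal.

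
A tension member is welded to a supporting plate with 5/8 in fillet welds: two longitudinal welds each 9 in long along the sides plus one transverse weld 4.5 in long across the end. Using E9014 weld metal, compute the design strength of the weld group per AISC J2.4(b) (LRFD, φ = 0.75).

E90XX → F_EXX = 90 ksi.
t_e = 0.707 × 0.625 = 0.4419 in.
R_nwl = 0.6 × 90 × 0.4419 × 18 = 429.5 kip (longitudinal, 2 welds).
R_nwt = 0.6 × 90 × 0.4419 × 4.5 = 107.4 kip (transverse, base value).
(i) R_nwl + R_nwt = 536.9 kip; (ii) 0.85 R_nwl + 1.5 R_nwt = 526.1 kip.
R_n = max = 536.9 kip [governs: (i)]; φR_n = 402.7 kip.

φR_n ≈ 403 kip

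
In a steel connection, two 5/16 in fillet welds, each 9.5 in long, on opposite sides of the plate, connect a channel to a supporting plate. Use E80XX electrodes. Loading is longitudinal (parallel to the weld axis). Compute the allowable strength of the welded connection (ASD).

E80XX → F_EXX = 80 ksi.
Effective throat t_e = 0.707 × 0.3125 = 0.2209 in.
Total length L = 19 in; A_we = 0.2209 × 19 = 4.198 in².
F_nw = 0.6 F_EXX = 0.6 × 80 = 48 ksi.
R_n = 48 × 4.198 = 201.5 kip; R_n/Ω = 201.5/2.0 = 100.7 kip.

R_n/Ω ≈ 101 kip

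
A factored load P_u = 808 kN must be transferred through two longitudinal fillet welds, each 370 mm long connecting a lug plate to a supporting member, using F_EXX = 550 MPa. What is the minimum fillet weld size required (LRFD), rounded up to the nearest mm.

Total weld length L = 740 mm.
Required throat t_e = P_u / (φ × 0.6 F_EXX × L) = 808 / (0.75 × 0.6 × 550 × 740 × 10⁻³) = 4.412 mm.
Required leg w = t_e / 0.707 = 6.24 mm → use 7 mm.

w = 7 mm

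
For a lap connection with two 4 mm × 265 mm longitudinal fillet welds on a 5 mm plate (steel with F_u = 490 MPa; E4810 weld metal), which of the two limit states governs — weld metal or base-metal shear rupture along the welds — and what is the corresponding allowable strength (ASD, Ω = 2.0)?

R_n/Ω ≈ 216 kN (weld metal governs)

E48XX → F_EXX = 480 MPa.
t_e = 0.707 × 4 = 2.828 mm; L = 530 mm.
Weld metal: R_n/Ω = (1/2.0) × 0.6 × 480 × 2.828 × 530 × 10⁻³ = 215.8 kN.
Base metal (shear rupture): R_n/Ω = (1/2.0) × 0.6 × 490 × 5 × 530 × 10⁻³ = 389.6 kN.
Governing: weld metal.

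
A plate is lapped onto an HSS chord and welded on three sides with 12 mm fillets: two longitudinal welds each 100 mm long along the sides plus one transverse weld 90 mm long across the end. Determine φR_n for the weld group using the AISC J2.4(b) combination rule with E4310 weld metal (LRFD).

E43XX → F_EXX = 430 MPa.
t_e = 0.707 × 12 = 8.484 mm.
R_nwl = 0.6 × 430 × 8.484 × 200 × 10⁻³ = 437.8 kN (longitudinal, 2 welds).
R_nwt = 0.6 × 430 × 8.484 × 90 × 10⁻³ = 197 kN (transverse, base value).
(i) R_nwl + R_nwt = 634.8 kN; (ii) 0.85 R_nwl + 1.5 R_nwt = 667.6 kN.
R_n = max = 667.6 kN [governs: (ii)]; φR_n = 500.7 kN.

φR_n ≈ 501 kN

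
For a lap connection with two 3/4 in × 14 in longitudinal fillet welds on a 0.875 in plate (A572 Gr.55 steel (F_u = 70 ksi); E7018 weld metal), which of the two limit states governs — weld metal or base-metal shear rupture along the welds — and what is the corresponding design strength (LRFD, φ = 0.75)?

φR_n ≈ 468 kips (weld metal governs)

E70XX → F_EXX = 70 ksi.
t_e = 0.707 × 0.75 = 0.5302 in; L = 28 in.
Weld metal: φR_n = 0.75 × 0.6 × 70 × 0.5302 × 28 = 467.7 kips.
Base metal (shear rupture): φR_n = 0.75 × 0.6 × 70 × 0.875 × 28 = 771.8 kips.
Governing: weld metal.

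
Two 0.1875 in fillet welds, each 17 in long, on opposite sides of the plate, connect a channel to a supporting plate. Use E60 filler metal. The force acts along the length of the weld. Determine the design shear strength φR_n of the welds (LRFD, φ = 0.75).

φR_n ≈ 122 kips

E60XX → F_EXX = 60 ksi.
Effective throat t_e = 0.707 × 0.1875 = 0.1326 in.
Total length L = 34 in; A_we = 0.1326 × 34 = 4.507 in².
F_nw = 0.6 F_EXX = 0.6 × 60 = 36 ksi.
φR_n = 0.75 × 36 × 4.507 = 121.7 kips.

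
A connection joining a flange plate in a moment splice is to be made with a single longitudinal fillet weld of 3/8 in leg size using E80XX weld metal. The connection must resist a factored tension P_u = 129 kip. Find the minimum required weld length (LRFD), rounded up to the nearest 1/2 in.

E80XX → F_EXX = 80 ksi.
Throat t_e = 0.707 × 0.375 = 0.2651 in.
φr_n = 0.75 × 0.6 × 80 × 0.2651 = 9.544 kip/in.
L_req = P_u / φr_n = 129 / 9.544 = 13.52 in total.
Round up → use L = 14 in.

L = 14 in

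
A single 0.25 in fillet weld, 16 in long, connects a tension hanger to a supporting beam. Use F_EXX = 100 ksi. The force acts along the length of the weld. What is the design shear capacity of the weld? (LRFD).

φR_n ≈ 127 kip

Effective throat t_e = 0.707 × 0.25 = 0.1767 in.
Total length L = 16 in; A_we = 0.1767 × 16 = 2.828 in².
F_nw = 0.6 F_EXX = 0.6 × 100 = 60 ksi.
φR_n = 0.75 × 60 × 2.828 = 127.3 kip.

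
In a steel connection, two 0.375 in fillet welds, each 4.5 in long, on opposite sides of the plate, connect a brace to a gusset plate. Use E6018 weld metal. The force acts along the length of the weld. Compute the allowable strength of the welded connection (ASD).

E60XX → F_EXX = 60 ksi.
Effective throat t_e = 0.707 × 0.375 = 0.2651 in.
Total length L = 9 in; A_we = 0.2651 × 9 = 2.386 in².
F_nw = 0.6 F_EXX = 0.6 × 60 = 36 ksi.
R_n = 36 × 2.386 = 85.9 kips; R_n/Ω = 85.9/2.0 = 42.95 kips.

R_n/Ω ≈ 43 kips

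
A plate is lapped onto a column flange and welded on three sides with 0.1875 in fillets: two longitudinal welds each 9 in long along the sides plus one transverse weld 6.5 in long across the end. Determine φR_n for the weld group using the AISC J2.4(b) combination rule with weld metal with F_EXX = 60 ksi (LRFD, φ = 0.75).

φR_n ≈ 89.7 kips

t_e = 0.707 × 0.1875 = 0.1326 in.
R_nwl = 0.6 × 60 × 0.1326 × 18 = 85.9 kips (longitudinal, 2 welds).
R_nwt = 0.6 × 60 × 0.1326 × 6.5 = 31.02 kips (transverse, base value).
(i) R_nwl + R_nwt = 116.9 kips; (ii) 0.85 R_nwl + 1.5 R_nwt = 119.5 kips.
R_n = max = 119.5 kips [governs: (ii)]; φR_n = 89.66 kips.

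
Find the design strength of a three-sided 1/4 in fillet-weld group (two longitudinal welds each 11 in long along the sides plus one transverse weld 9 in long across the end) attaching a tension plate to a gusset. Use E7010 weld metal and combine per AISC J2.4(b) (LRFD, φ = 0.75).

φR_n ≈ 179 kips

E70XX → F_EXX = 70 ksi.
t_e = 0.707 × 0.25 = 0.1767 in.
R_nwl = 0.6 × 70 × 0.1767 × 22 = 163.3 kips (longitudinal, 2 welds).
R_nwt = 0.6 × 70 × 0.1767 × 9 = 66.81 kips (transverse, base value).
(i) R_nwl + R_nwt = 230.1 kips; (ii) 0.85 R_nwl + 1.5 R_nwt = 239 kips.
R_n = max = 239 kips [governs: (ii)]; φR_n = 179.3 kips.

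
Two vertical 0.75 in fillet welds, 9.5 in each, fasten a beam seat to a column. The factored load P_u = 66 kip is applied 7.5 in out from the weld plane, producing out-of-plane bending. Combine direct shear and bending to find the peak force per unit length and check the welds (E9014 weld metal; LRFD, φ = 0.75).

E90XX → F_EXX = 90 ksi.
L_w = 2 × 9.5 = 19 in; section modulus (unit throat) S = 2 × L²/6 = 30.08 in².
Direct shear f_v = P/L_w = 66/19 = 3.474 kip/in.
Moment M = P × e = 66 × 7.5 = 495 kip·in; bending f_b = M/S = 16.45 kip/in.
f_max = √(f_v² + f_b²) = √(3.474² + 16.45²) = 16.82 kip/in.
φr_n = 0.75 × 0.6 × 90 × (0.707 × 0.75) = 21.48 kip/in → adequate.

f_max ≈ 16.8 kip/in; adequate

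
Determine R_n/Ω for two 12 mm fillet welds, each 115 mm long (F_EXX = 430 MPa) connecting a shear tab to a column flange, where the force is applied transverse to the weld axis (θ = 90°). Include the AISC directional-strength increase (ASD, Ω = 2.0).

t_e = 0.707 × 12 = 8.484 mm; A_we = 8.484 × 230 = 1951 mm².
Directional factor: 1.0 + 0.5 sin^1.5(90°) = 1.5.
F_nw = 0.6 × 430 × 1.5 = 387 MPa.
R_n/Ω = (387 × 1951) / 2.0 × 10⁻³ = 377.6 kN.

R_n/Ω ≈ 378 kN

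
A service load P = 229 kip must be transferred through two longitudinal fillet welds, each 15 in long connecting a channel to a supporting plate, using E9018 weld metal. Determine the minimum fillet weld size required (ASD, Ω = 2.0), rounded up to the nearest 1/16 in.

E90XX → F_EXX = 90 ksi.
Total weld length L = 30 in.
Required throat t_e = P × Ω / (0.6 F_EXX × L) = 229 × 2.0 / (0.6 × 90 × 30) = 0.2827 in.
Required leg w = t_e / 0.707 = 0.3999 in → use 7/16 in.

w = 7/16 in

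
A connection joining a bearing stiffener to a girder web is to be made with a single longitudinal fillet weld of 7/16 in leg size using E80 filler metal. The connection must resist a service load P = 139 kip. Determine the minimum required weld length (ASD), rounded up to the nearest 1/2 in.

E80XX → F_EXX = 80 ksi.
Throat t_e = 0.707 × 0.4375 = 0.3093 in.
r_n/Ω = (0.6 × 80 × 0.3093) / 2.0 = 7.423 kip/in.
L_req = P / (r_n/Ω) = 139 / 7.423 = 18.72 in total.
Round up → use L = 19 in.

L = 19 in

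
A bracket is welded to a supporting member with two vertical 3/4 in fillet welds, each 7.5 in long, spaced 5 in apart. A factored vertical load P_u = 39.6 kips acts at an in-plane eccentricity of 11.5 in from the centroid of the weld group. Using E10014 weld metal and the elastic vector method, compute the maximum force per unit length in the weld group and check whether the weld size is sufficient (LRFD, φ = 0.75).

f_max ≈ 14.1 kip/in; adequate

E100XX → F_EXX = 100 ksi.
Total weld length L_w = 15 in. Treat welds as unit-width lines.
Polar moment about centroid: J = 2[d³/12 + d(b/2)²] = 2[7.5³/12 + 7.5×2.5²] = 164.1 in³.
Direct shear f_v = P/L_w = 39.6 / 15 = 2.64 kip/in (vertical).
Torsion M = P·e = 39.6 × 11.5 = 455.4 kip·in.
Critical point at (x, y) = (2.5, 3.75) from centroid. f_tx = M·y/J = 10.41 kip/in; f_ty = M·x/J = 6.939 kip/in.
Resultant f_max = √[f_tx² + (f_v + f_ty)²] = √[10.41² + (2.64 + 6.939)²] = 14.15 kip/in.
Capacity per unit length: φr_n = 0.75 × 0.6 × 100 × (0.707 × 0.75) = 23.86 kip/in.
14.15 ≤ 23.86 → adequate.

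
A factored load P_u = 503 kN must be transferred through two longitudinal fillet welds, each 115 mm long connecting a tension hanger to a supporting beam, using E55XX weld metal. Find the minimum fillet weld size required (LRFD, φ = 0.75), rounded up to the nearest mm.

E55XX → F_EXX = 550 MPa.
Total weld length L = 230 mm.
Required throat t_e = P_u / (φ × 0.6 F_EXX × L) = 503 / (0.75 × 0.6 × 550 × 230 × 10⁻³) = 8.836 mm.
Required leg w = t_e / 0.707 = 12.5 mm → use 13 mm.

w = 13 mm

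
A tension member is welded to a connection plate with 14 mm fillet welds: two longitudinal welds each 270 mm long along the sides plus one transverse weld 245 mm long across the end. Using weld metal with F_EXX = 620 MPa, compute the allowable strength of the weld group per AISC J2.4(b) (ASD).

R_n/Ω ≈ 1520 kN

t_e = 0.707 × 14 = 9.898 mm.
R_nwl = 0.6 × 620 × 9.898 × 540 × 10⁻³ = 1988 kN (longitudinal, 2 welds).
R_nwt = 0.6 × 620 × 9.898 × 245 × 10⁻³ = 902.1 kN (transverse, base value).
(i) R_nwl + R_nwt = 2890 kN; (ii) 0.85 R_nwl + 1.5 R_nwt = 3043 kN.
R_n = max = 3043 kN [governs: (ii)]; R_n/Ω = 1522 kN.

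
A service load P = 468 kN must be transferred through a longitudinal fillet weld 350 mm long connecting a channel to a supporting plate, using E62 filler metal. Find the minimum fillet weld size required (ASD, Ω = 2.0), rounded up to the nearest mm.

E62XX → F_EXX = 620 MPa.
Total weld length L = 350 mm.
Required throat t_e = P × Ω / (0.6 F_EXX × L) = 468 × 2.0 / (0.6 × 620 × 350 × 10⁻³) = 7.189 mm.
Required leg w = t_e / 0.707 = 10.17 mm → use 11 mm.

w = 11 mm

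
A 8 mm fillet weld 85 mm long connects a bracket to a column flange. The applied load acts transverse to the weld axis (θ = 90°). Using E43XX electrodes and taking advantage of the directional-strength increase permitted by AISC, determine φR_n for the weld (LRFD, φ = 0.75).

E43XX → F_EXX = 430 MPa.
t_e = 0.707 × 8 = 5.656 mm; A_we = 5.656 × 85 = 480.8 mm².
Directional factor: 1.0 + 0.5 sin^1.5(90°) = 1.5.
F_nw = 0.6 × 430 × 1.5 = 387 MPa.
φR_n = 0.75 × 387 × 480.8 × 10⁻³ = 139.5 kN.

φR_n ≈ 140 kN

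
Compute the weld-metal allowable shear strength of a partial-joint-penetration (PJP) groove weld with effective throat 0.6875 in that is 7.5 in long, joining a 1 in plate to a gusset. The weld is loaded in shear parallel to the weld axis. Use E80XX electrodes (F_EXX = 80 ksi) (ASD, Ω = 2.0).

R_n/Ω ≈ 124 kip

Effective throat (given) t_e = 0.6875 in.
A_we = 0.6875 × 7.5 = 5.156 in².
F_nw = 0.6 F_EXX = 48 ksi.
R_n/Ω = (48 × 5.156) / 2.0 = 123.8 kip.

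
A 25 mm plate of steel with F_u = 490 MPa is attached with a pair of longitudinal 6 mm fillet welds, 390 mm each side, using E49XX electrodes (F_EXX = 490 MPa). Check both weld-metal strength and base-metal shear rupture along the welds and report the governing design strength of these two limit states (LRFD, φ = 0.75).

t_e = 0.707 × 6 = 4.242 mm; L = 780 mm.
Weld metal: φR_n = 0.75 × 0.6 × 490 × 4.242 × 780 × 10⁻³ = 729.6 kN.
Base metal (shear rupture): φR_n = 0.75 × 0.6 × 490 × 25 × 780 × 10⁻³ = 4300 kN.
Governing: weld metal.

φR_n ≈ 730 kN (weld metal governs)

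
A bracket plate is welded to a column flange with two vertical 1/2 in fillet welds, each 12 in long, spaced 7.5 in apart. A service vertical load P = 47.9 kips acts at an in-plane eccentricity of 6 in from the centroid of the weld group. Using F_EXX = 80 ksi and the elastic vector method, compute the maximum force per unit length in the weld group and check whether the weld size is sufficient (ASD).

Total weld length L_w = 24 in. Treat welds as unit-width lines.
Polar moment about centroid: J = 2[d³/12 + d(b/2)²] = 2[12³/12 + 12×3.75²] = 625.5 in³.
Direct shear f_v = P/L_w = 47.9 / 24 = 1.996 kip/in (vertical).
Torsion M = P·e = 47.9 × 6 = 287.4 kip·in.
Critical point at (x, y) = (3.75, 6) from centroid. f_tx = M·y/J = 2.757 kip/in; f_ty = M·x/J = 1.723 kip/in.
Resultant f_max = √[f_tx² + (f_v + f_ty)²] = √[2.757² + (1.996 + 1.723)²] = 4.629 kip/in.
Capacity per unit length: r_n/Ω = (1/2.0) × 0.6 × 80 × (0.707 × 0.5) = 8.484 kip/in.
4.629 ≤ 8.484 → adequate.

f_max ≈ 4.63 kip/in; adequate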